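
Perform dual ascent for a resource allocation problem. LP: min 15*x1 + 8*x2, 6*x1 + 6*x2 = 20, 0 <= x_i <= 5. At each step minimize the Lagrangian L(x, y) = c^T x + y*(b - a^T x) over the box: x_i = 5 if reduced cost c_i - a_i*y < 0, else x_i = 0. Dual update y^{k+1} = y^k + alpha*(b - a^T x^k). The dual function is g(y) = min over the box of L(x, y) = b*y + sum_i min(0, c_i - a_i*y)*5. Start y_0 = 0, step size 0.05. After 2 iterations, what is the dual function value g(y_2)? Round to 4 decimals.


Dual ascent for LP: min 15*x1 + 8*x2, 6*x1 + 6*x2 = 20, 0 <= x_i <= 5
Step 1: y^k = 0.0, reduced costs: (15.0, 8.0)
  x^k = (0.0, 0.0), subgradient = b - a^T x = 20.0
  y^{k+1} = 0.0 + 0.05*20.0 = 1.0
Step 2: y^k = 1.0, reduced costs: (9.0, 2.0)
  x^k = (0.0, 0.0), subgradient = b - a^T x = 20.0
  y^{k+1} = 1.0 + 0.05*20.0 = 2.0
Dual objective at y_2 = 2.0: reduced costs (3.0, -4.0), box minimizer x = (0.0, 5.0)
g(y_2) = b*y + (c1 - a1*y)*x1 + (c2 - a2*y)*x2 = 20*2.0 + 3.0*0.0 + (-4.0)*5.0 = 40.0 + 0.0 - 20.0 = 20.0


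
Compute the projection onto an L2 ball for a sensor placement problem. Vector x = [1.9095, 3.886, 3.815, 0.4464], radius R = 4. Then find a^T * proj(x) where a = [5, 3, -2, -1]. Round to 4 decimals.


Step 1: Compute ||x|| (intermediates to 6 decimals).
||x|| = sqrt(1.9095^2 + 3.886^2 + 3.815^2 + 0.4464^2) = 5.787978
Step 2: Project.
Since ||x|| > R, scale = R/||x|| = 4/5.787978 = 0.691088, proj(x) = scale * x
proj(x) = [1.319633, 2.685568, 2.636501, 0.308502]
Step 3: Dot product.
a^T * proj(x) = 5*1.319633 + 3*2.685568 - 2*2.636501 - 1*0.308502 = 9.0734


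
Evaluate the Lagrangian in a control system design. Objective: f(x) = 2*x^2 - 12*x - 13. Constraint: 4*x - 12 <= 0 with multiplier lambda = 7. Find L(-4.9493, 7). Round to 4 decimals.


Step 1: Evaluate f(x).
f(-4.9493) = 2*(-4.9493)^2 - 12*(-4.9493) - 13 = 95.3827
Step 2: Evaluate g(x).
g(-4.9493) = 4*-4.9493 - 12 = -31.7972
Step 3: Compute Lagrangian.
L = 95.3827 + 7*-31.7972 = -127.1977


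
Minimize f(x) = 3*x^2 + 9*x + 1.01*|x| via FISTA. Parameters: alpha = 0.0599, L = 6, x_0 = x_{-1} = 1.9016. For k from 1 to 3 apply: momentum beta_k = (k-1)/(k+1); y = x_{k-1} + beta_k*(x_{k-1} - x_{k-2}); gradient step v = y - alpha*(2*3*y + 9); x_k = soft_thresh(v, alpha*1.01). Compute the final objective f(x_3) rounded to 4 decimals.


FISTA on f(x) = 3*x^2 + 9*x + 1.01*|x|
L = 6, alpha = 0.0599
Iteration 1: beta = 0.0, y = 1.9016 + 0.0*(1.9016 - 1.9016) = 1.9016
  grad(y) = 20.4096, v = y - alpha*grad = 0.6791
  prox(v) = soft_thresh(0.6791, 0.0605) = 0.6186
Iteration 2: beta = 0.3333, y = 0.6186 + 0.3333*(0.6186 - 1.9016) = 0.1909
  grad(y) = 10.1453, v = y - alpha*grad = -0.4168
  prox(v) = soft_thresh(-0.4168, 0.0605) = -0.3563
Iteration 3: beta = 0.5, y = -0.3563 + 0.5*(-0.3563 - 0.6186) = -0.8438
  grad(y) = 3.9374, v = y - alpha*grad = -1.0796
  prox(v) = soft_thresh(-1.0796, 0.0605) = -1.0191
f(x_3) = 3*(-1.0191)^2 + 9*(-1.0191) + 1.01*|-1.0191| = -5.0269


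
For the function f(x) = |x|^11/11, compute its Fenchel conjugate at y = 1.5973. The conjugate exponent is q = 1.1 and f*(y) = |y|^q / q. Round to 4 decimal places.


The conjugate exponent q satisfies 1/p + 1/q = 1.
p = 11, so q = 11/(11 - 1) = 1.1
|y|^q = 1.5973^1.1 = 1.6739
f*(1.5973) = 1.6739 / 1.1 = 1.5217


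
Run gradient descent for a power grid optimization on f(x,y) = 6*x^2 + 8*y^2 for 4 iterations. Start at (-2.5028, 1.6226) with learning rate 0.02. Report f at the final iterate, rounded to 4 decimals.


Gradient descent on f(x,y) = 6*x^2 + 8*y^2.
Starting point: (-2.5028, 1.6226), alpha = 0.02
Step 1: grad_x = 2*6*-2.5028 = -30.0336, grad_y = 2*8*1.6226 = 25.9616
  x_1 = -2.5028 - 0.02*-30.0336 = -1.9021
  y_1 = 1.6226 - 0.02*25.9616 = 1.1034
Step 2: grad_x = 2*6*-1.9021 = -22.8255, grad_y = 2*8*1.1034 = 17.6539
  x_2 = -1.9021 - 0.02*-22.8255 = -1.4456
  y_2 = 1.1034 - 0.02*17.6539 = 0.7503
Step 3: grad_x = 2*6*-1.4456 = -17.3474, grad_y = 2*8*0.7503 = 12.0046
  x_3 = -1.4456 - 0.02*-17.3474 = -1.0987
  y_3 = 0.7503 - 0.02*12.0046 = 0.5102
Step 4: grad_x = 2*6*-1.0987 = -13.184, grad_y = 2*8*0.5102 = 8.1632
  x_4 = -1.0987 - 0.02*-13.184 = -0.835
  y_4 = 0.5102 - 0.02*8.1632 = 0.3469
f(-0.835, 0.3469) = 6*(-0.835)^2 + 8*0.3469^2 = 5.1461


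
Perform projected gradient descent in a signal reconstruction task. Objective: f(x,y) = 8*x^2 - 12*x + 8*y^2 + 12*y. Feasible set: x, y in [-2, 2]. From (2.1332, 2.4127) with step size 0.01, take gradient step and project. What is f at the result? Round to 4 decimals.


Step 1: Compute gradient at (2.1332, 2.4127).
grad_x = 2*8*2.1332 - 12 = 22.1312
grad_y = 2*8*2.4127 + 12 = 50.6032
Step 2: Gradient step.
x_raw = 2.1332 - 0.01*22.1312 = 1.9119
y_raw = 2.4127 - 0.01*50.6032 = 1.9067
Step 3: Project onto [-2, 2].
x_proj = clip(1.9119) = 1.9119
y_proj = clip(1.9067) = 1.9067
Step 4: Evaluate f.
f(1.9119, 1.9067) = 58.2629


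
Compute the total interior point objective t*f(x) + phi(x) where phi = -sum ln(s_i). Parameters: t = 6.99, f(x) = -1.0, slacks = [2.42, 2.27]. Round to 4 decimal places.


Step 1: Compute log-barrier.
ln values: [0.8838, 0.8198]
phi = -(0.8838 + 0.8198) = -1.7035
Step 2: Compute augmented objective.
t*f(x) = 6.99*-1.0 = -6.99
Total = -6.99 - 1.7035 = -8.6935


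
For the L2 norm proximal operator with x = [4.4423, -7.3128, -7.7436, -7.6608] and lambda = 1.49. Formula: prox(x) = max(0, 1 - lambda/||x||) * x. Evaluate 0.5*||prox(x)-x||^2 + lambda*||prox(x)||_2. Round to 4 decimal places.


Step 1: Compute ||x||.
||x|| = 13.8514
Step 2: Compute scaling factor.
scale = max(0, 1 - 1.49/13.8514) = 0.8924
Step 3: prox(x) = [3.9644, -6.5262, -6.9106, -6.8367]
||prox(x)|| = 12.3614
Step 4: Proximal objective.
0.5*||prox-x||^2 = 1.1101
lambda*||prox|| = 18.4185
Total = 19.5286


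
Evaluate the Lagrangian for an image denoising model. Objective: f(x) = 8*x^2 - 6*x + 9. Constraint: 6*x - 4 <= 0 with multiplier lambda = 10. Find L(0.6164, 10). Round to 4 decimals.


Step 1: Evaluate f(x).
f(0.6164) = 8*0.6164^2 - 6*0.6164 + 9 = 8.3412
Step 2: Evaluate g(x).
g(0.6164) = 6*0.6164 - 4 = -0.3016
Step 3: Compute Lagrangian.
L = 8.3412 + 10*-0.3016 = 5.3252


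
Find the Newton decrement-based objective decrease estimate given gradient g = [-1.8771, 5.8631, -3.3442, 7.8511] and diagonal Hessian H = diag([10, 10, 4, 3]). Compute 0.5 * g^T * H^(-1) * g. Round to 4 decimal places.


Step 1: H is diagonal, so H^(-1) * g = [-0.1877, 0.5863, -0.8361, 2.617].
Step 2: g^T H^(-1) g = sum_i g_i^2 / H_ii
  = (-1.8771)^2/10 + (5.8631)^2/10 + (-3.3442)^2/4 + (7.8511)^2/3
  = 0.3524 + 3.4376 + 2.7959 + 20.5466 = 27.1325
Step 3: Objective decrease = 0.5 * g^T H^(-1) g = 13.5662


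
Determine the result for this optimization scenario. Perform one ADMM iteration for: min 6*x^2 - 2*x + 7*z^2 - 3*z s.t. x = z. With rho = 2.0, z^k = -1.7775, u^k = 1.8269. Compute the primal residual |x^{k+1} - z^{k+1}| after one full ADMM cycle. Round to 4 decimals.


ADMM iteration with rho = 2.0, z^k = -1.7775, u^k = 1.8269
Step 1: x-update.
Minimize 6*x^2 - 2*x + (2.0/2)*(x + 1.7775 + 1.8269)^2
FOC: (2*6 + 2.0)*x = 2 + 2.0*(-1.7775 - 1.8269)
x^{k+1} = -0.3721
Step 2: z-update.
Minimize 7*z^2 - 3*z + (2.0/2)*(-0.3721 - z + 1.8269)^2
FOC: (2*7 + 2.0)*z = 3 + 2.0*(-0.3721 + 1.8269)
z^{k+1} = 0.3694
Step 3: u-update.
u^{k+1} = 1.8269 - 0.3721 - 0.3694 = 1.0855
Step 4: Primal residual = |-0.3721 - 0.3694| = 0.7414


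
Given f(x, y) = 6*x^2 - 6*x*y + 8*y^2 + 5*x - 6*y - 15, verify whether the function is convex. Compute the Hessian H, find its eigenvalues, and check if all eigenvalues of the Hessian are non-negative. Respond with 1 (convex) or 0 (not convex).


The Hessian of f(x,y) = 6*x^2 - 6*x*y + 8*y^2 + 5*x - 6*y - 15 is:
H = [[12, -6], [-6, 16]]
Trace = 12 + 16 = 28
Determinant = 12*16 - (-6)^2 = 156
Discriminant = (28)^2 - 4*156 = 160.0
Eigenvalues: lambda_1 = 7.6754, lambda_2 = 20.3246
The function is convex.

1


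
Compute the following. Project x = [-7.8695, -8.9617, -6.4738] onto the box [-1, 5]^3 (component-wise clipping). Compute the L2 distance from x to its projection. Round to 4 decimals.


Project each component onto [-1, 5].
clip(-7.8695) = -1.0, clip(-8.9617) = -1.0, clip(-6.4738) = -1.0
Projection = [-1.0, -1.0, -1.0]
Squared diffs: [47.19, 63.3887, 29.9625]
Distance = sqrt(140.5412) = 11.855


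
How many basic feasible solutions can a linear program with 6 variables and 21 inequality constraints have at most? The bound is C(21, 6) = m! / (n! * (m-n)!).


Each vertex corresponds to some choice of n active constraints out of m, so the number of vertices is at most C(m, n) = m! / (n!(m-n)!).
m = 21, n = 6
Numerator: 21 * 20 * 19 * 18 * 17 * 16
Denominator: 6! = 720
C(21, 6) = 54264


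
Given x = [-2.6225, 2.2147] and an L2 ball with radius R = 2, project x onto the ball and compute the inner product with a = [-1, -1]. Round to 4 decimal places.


Step 1: Compute ||x|| (intermediates to 6 decimals).
||x|| = sqrt((-2.6225)^2 + 2.2147^2) = 3.43255
Step 2: Project.
Since ||x|| > R, scale = R/||x|| = 2/3.43255 = 0.582657, proj(x) = scale * x
proj(x) = [-1.528018, 1.29041]
Step 3: Dot product.
a^T * proj(x) = -1*(-1.528018) - 1*1.29041 = 0.2376


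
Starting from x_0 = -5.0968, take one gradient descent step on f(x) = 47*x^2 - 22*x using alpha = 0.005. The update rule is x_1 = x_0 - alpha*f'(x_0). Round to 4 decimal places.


We compute the gradient at x_0 and apply the update.
f'(x) = 94*x - 22
f'(-5.0968) = 94*-5.0968 - 22 = -501.0992
x_1 = -5.0968 - 0.005*-501.0992 = -2.5913


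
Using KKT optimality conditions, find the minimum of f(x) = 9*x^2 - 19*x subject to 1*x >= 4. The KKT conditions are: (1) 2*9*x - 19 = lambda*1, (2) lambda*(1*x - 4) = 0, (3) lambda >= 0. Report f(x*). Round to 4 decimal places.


Step 1: Try lambda = 0 (constraint inactive).
x_unc = 19/(2*9) = 1.0556
Check: 1*1.0556 = 1.0556 < 4 -- violated!
Step 2: Constraint must be active: 1*x = 4
x* = 4/1 = 4.0
lambda = (2*9*4.0 - 19)/1 = 53.0
Step 3: Compute optimal value.
f(x*) = 9*4.0^2 - 19*4.0 = 68.0


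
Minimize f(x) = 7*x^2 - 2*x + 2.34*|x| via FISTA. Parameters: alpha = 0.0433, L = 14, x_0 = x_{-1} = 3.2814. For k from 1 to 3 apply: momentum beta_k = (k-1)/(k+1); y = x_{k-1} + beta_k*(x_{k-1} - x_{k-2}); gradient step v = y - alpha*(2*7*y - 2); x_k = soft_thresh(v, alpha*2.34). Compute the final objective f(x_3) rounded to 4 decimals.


FISTA on f(x) = 7*x^2 - 2*x + 2.34*|x|
L = 14, alpha = 0.0433
Iteration 1: beta = 0.0, y = 3.2814 + 0.0*(3.2814 - 3.2814) = 3.2814
  grad(y) = 43.9396, v = y - alpha*grad = 1.3788
  prox(v) = soft_thresh(1.3788, 0.1013) = 1.2775
Iteration 2: beta = 0.3333, y = 1.2775 + 0.3333*(1.2775 - 3.2814) = 0.6095
  grad(y) = 6.5333, v = y - alpha*grad = 0.3266
  prox(v) = soft_thresh(0.3266, 0.1013) = 0.2253
Iteration 3: beta = 0.5, y = 0.2253 + 0.5*(0.2253 - 1.2775) = -0.3008
  grad(y) = -6.211, v = y - alpha*grad = -0.0318
  prox(v) = soft_thresh(-0.0318, 0.1013) = 0.0
f(x_3) = 7*0.0^2 - 2*0.0 + 2.34*|0.0| = 0.0


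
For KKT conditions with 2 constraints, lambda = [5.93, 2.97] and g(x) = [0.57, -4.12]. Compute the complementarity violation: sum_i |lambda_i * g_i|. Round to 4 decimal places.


KKT complementary slackness check:
lambda_1 * g_1 = 5.93 * 0.57 = 3.3801
lambda_2 * g_2 = 2.97 * -4.12 = -12.2364
Total violation = 3.3801 + 12.2364 = 15.6165


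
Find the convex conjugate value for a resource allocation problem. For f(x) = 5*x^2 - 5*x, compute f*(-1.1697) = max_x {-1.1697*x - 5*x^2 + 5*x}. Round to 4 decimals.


f*(y) = sup_x {y*x - a*x^2 - b*x} = sup_x {(y-b)*x - a*x^2}
FOC: (y - b) - 2a*x = 0 => x* = (y - b)/(2a)
x* = (-1.1697 + 5)/(2*5) = 0.383
f*(-1.1697) = (y-b)^2/(4a) = (-1.1697 + 5)^2/(4*5)
= 14.6712/20 = 0.7336


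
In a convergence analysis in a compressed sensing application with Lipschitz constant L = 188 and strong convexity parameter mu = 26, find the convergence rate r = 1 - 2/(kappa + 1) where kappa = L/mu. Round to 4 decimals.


Step 1: Compute the condition number.
kappa = L/mu = 188/26 = 7.2308
Step 2: Compute the convergence rate.
r = 1 - 2/(kappa + 1) = 1 - 2*mu/(L + mu) = (L - mu)/(L + mu) = 162/214 = 0.757


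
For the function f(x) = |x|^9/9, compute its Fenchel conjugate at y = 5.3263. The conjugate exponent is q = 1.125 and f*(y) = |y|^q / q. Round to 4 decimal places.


The conjugate exponent q satisfies 1/p + 1/q = 1.
p = 9, so q = 9/(9 - 1) = 1.125
|y|^q = 5.3263^1.125 = 6.5649
f*(5.3263) = 6.5649 / 1.125 = 5.8355


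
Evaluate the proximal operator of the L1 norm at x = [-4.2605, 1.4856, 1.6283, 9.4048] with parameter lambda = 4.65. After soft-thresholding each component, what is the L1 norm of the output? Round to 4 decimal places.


Soft-thresholding with lambda = 4.65:
prox(-4.2605) = sign(-4.2605)*max(|-4.2605| - 4.65, 0) = 0.0
prox(1.4856) = sign(1.4856)*max(|1.4856| - 4.65, 0) = 0.0
prox(1.6283) = sign(1.6283)*max(|1.6283| - 4.65, 0) = 0.0
prox(9.4048) = sign(9.4048)*max(|9.4048| - 4.65, 0) = 4.7548
prox(x) = [0.0, 0.0, 0.0, 4.7548]
||prox(x)||_1 = 0.0 + 0.0 + 0.0 + 4.7548 = 4.7548


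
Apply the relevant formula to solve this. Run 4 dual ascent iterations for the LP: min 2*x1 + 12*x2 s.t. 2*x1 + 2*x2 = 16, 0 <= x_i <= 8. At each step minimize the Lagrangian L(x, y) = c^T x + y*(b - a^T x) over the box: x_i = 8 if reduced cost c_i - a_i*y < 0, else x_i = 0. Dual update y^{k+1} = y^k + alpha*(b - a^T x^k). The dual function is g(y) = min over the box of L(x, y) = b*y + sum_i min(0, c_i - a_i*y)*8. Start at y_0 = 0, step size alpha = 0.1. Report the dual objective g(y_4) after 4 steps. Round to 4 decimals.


Dual ascent for LP: min 2*x1 + 12*x2, 2*x1 + 2*x2 = 16, 0 <= x_i <= 8
Step 1: y^k = 0.0, reduced costs: (2.0, 12.0)
  x^k = (0.0, 0.0), subgradient = b - a^T x = 16.0
  y^{k+1} = 0.0 + 0.1*16.0 = 1.6
Step 2: y^k = 1.6, reduced costs: (-1.2, 8.8)
  x^k = (8.0, 0.0), subgradient = b - a^T x = 0.0
  y^{k+1} = 1.6 + 0.1*0.0 = 1.6
Step 3: y^k = 1.6, reduced costs: (-1.2, 8.8)
  x^k = (8.0, 0.0), subgradient = b - a^T x = 0.0
  y^{k+1} = 1.6 + 0.1*0.0 = 1.6
Step 4: y^k = 1.6, reduced costs: (-1.2, 8.8)
  x^k = (8.0, 0.0), subgradient = b - a^T x = 0.0
  y^{k+1} = 1.6 + 0.1*0.0 = 1.6
Dual objective at y_4 = 1.6: reduced costs (-1.2, 8.8), box minimizer x = (8.0, 0.0)
g(y_4) = b*y + (c1 - a1*y)*x1 + (c2 - a2*y)*x2 = 16*1.6 + (-1.2)*8.0 + 8.8*0.0 = 25.6 - 9.6 + 0.0 = 16.0


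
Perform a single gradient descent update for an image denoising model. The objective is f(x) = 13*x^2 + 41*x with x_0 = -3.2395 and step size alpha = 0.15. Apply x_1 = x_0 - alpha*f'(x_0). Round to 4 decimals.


We compute the gradient at x_0 and apply the update.
f'(x) = 26*x + 41
f'(-3.2395) = 26*-3.2395 + 41 = -43.227
x_1 = -3.2395 - 0.15*-43.227 = 3.2446


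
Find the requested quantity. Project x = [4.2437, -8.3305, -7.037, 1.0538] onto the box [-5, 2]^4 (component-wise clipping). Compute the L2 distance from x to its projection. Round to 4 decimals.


Project each component onto [-5, 2].
clip(4.2437) = 2.0, clip(-8.3305) = -5.0, clip(-7.037) = -5.0, clip(1.0538) = 1.0538
Projection = [2.0, -5.0, -5.0, 1.0538]
Squared diffs: [5.0342, 11.0922, 4.1494, 0.0]
Distance = sqrt(20.2758) = 4.5029


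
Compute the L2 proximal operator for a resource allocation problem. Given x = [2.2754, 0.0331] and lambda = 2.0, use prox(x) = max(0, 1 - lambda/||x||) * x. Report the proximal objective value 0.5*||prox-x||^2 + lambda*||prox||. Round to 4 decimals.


Step 1: Compute ||x||.
||x|| = 2.2756
Step 2: Compute scaling factor.
scale = max(0, 1 - 2.0/2.2756) = 0.1211
Step 3: prox(x) = [0.2756, 0.004]
||prox(x)|| = 0.2756
Step 4: Proximal objective.
0.5*||prox-x||^2 = 2.0
lambda*||prox|| = 0.5512
Total = 2.5513


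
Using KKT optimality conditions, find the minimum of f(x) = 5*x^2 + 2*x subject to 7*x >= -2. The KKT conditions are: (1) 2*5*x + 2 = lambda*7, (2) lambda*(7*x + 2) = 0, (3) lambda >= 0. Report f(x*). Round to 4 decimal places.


Step 1: Try lambda = 0 (constraint inactive).
Stationarity: 2*5*x + 2 = 0
x* = -2/(2*5) = -0.2
Check constraint: 7*-0.2 = -1.4 >= -2 -- satisfied.
Step 2: Compute optimal value.
f(x*) = 5*(-0.2)^2 + 2*(-0.2) = -0.2


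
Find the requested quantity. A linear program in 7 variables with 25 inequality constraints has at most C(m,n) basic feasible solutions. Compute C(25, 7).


Each vertex corresponds to some choice of n active constraints out of m, so the number of vertices is at most C(m, n) = m! / (n!(m-n)!).
m = 25, n = 7
Numerator: 25 * 24 * 23 * 22 * 21 * 20 * 19
Denominator: 7! = 5040
C(25, 7) = 480700


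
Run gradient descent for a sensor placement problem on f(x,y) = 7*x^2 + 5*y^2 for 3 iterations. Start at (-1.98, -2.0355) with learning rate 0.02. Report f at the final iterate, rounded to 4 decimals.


Gradient descent on f(x,y) = 7*x^2 + 5*y^2.
Starting point: (-1.98, -2.0355), alpha = 0.02
Step 1: grad_x = 2*7*-1.98 = -27.72, grad_y = 2*5*-2.0355 = -20.355
  x_1 = -1.98 - 0.02*-27.72 = -1.4256
  y_1 = -2.0355 - 0.02*-20.355 = -1.6284
Step 2: grad_x = 2*7*-1.4256 = -19.9584, grad_y = 2*5*-1.6284 = -16.284
  x_2 = -1.4256 - 0.02*-19.9584 = -1.0264
  y_2 = -1.6284 - 0.02*-16.284 = -1.3027
Step 3: grad_x = 2*7*-1.0264 = -14.37, grad_y = 2*5*-1.3027 = -13.0272
  x_3 = -1.0264 - 0.02*-14.37 = -0.739
  y_3 = -1.3027 - 0.02*-13.0272 = -1.0422
f(-0.739, -1.0422) = 7*(-0.739)^2 + 5*(-1.0422)^2 = 9.2538


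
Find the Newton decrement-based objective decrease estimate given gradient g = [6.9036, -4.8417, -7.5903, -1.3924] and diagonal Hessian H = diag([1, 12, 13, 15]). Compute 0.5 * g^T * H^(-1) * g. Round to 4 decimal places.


Step 1: H is diagonal, so H^(-1) * g = [6.9036, -0.4035, -0.5839, -0.0928].
Step 2: g^T H^(-1) g = sum_i g_i^2 / H_ii
  = (6.9036)^2/1 + (-4.8417)^2/12 + (-7.5903)^2/13 + (-1.3924)^2/15
  = 47.6597 + 1.9535 + 4.4317 + 0.1293 = 54.1742
Step 3: Objective decrease = 0.5 * g^T H^(-1) g = 27.0871


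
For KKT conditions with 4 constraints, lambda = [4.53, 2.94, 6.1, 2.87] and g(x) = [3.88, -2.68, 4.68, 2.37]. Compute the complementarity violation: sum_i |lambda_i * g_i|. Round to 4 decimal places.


KKT complementary slackness check:
lambda_1 * g_1 = 4.53 * 3.88 = 17.5764
lambda_2 * g_2 = 2.94 * -2.68 = -7.8792
lambda_3 * g_3 = 6.1 * 4.68 = 28.548
lambda_4 * g_4 = 2.87 * 2.37 = 6.8019
Total violation = 17.5764 + 7.8792 + 28.548 + 6.8019 = 60.8055


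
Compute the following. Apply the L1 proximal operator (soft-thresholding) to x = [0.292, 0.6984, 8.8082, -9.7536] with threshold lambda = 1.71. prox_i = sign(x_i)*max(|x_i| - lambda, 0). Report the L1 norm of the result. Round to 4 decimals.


Soft-thresholding with lambda = 1.71:
prox(0.292) = sign(0.292)*max(|0.292| - 1.71, 0) = 0.0
prox(0.6984) = sign(0.6984)*max(|0.6984| - 1.71, 0) = 0.0
prox(8.8082) = sign(8.8082)*max(|8.8082| - 1.71, 0) = 7.0982
prox(-9.7536) = sign(-9.7536)*max(|-9.7536| - 1.71, 0) = -8.0436
prox(x) = [0.0, 0.0, 7.0982, -8.0436]
||prox(x)||_1 = 0.0 + 0.0 + 7.0982 + 8.0436 = 15.1418


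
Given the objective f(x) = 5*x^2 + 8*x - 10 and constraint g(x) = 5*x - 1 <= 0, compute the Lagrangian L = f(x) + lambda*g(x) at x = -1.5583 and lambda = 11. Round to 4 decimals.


Step 1: Evaluate f(x).
f(-1.5583) = 5*(-1.5583)^2 + 8*(-1.5583) - 10 = -10.3249
Step 2: Evaluate g(x).
g(-1.5583) = 5*-1.5583 - 1 = -8.7915
Step 3: Compute Lagrangian.
L = -10.3249 + 11*-8.7915 = -107.0314


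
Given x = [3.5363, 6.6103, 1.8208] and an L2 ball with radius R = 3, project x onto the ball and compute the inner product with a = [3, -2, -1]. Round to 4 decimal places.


Step 1: Compute ||x|| (intermediates to 6 decimals).
||x|| = sqrt(3.5363^2 + 6.6103^2 + 1.8208^2) = 7.714713
Step 2: Project.
Since ||x|| > R, scale = R/||x|| = 3/7.714713 = 0.388867, proj(x) = scale * x
proj(x) = [1.37515, 2.570528, 0.708049]
Step 3: Dot product.
a^T * proj(x) = 3*1.37515 - 2*2.570528 - 1*0.708049 = -1.7237


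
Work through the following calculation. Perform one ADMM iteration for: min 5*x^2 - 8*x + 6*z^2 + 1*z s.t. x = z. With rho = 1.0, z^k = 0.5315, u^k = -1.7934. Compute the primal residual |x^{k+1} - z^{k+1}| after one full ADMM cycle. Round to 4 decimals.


ADMM iteration with rho = 1.0, z^k = 0.5315, u^k = -1.7934
Step 1: x-update.
Minimize 5*x^2 - 8*x + (1.0/2)*(x - 0.5315 - 1.7934)^2
FOC: (2*5 + 1.0)*x = 8 + 1.0*(0.5315 + 1.7934)
x^{k+1} = 0.9386
Step 2: z-update.
Minimize 6*z^2 + 1*z + (1.0/2)*(0.9386 - z - 1.7934)^2
FOC: (2*6 + 1.0)*z = -1 + 1.0*(0.9386 - 1.7934)
z^{k+1} = -0.1427
Step 3: u-update.
u^{k+1} = -1.7934 + 0.9386 + 0.1427 = -0.7121
Step 4: Primal residual = |0.9386 + 0.1427| = 1.0813


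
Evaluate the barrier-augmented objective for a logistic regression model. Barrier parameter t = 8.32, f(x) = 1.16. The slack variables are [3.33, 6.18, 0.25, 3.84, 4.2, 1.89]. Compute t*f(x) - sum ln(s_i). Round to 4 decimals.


Step 1: Compute log-barrier.
ln values: [1.203, 1.8213, -1.3863, 1.3455, 1.4351, 0.6366]
phi = -(1.203 + 1.8213 - 1.3863 + 1.3455 + 1.4351 + 0.6366) = -5.0551
Step 2: Compute augmented objective.
t*f(x) = 8.32*1.16 = 9.6512
Total = 9.6512 - 5.0551 = 4.5961


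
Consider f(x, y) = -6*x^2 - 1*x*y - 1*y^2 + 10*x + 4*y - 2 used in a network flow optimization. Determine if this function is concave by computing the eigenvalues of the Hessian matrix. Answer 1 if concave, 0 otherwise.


The Hessian of f(x,y) = -6*x^2 - 1*x*y - 1*y^2 + 10*x + 4*y - 2 is:
H = [[-12, -1], [-1, -2]]
Trace = -12 - 2 = -14
Determinant = -12*-2 - (-1)^2 = 23
Discriminant = (-14)^2 - 4*23 = 104.0
Eigenvalues: lambda_1 = -12.099, lambda_2 = -1.901
The function is concave.

1


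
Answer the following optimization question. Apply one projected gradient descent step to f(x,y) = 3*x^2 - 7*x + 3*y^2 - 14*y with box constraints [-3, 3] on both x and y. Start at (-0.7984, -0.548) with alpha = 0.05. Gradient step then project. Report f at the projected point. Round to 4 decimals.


Step 1: Compute gradient at (-0.7984, -0.548).
grad_x = 2*3*-0.7984 - 7 = -11.7904
grad_y = 2*3*-0.548 - 14 = -17.288
Step 2: Gradient step.
x_raw = -0.7984 - 0.05*-11.7904 = -0.2089
y_raw = -0.548 - 0.05*-17.288 = 0.3164
Step 3: Project onto [-3, 3].
x_proj = clip(-0.2089) = -0.2089
y_proj = clip(0.3164) = 0.3164
Step 4: Evaluate f.
f(-0.2089, 0.3164) = -2.5362


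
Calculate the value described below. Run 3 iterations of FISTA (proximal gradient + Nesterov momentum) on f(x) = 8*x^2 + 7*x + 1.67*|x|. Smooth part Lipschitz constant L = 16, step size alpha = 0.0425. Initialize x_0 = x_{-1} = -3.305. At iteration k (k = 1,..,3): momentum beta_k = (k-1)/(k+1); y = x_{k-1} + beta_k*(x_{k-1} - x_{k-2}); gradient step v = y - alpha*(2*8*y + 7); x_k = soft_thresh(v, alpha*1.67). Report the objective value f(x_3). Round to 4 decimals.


FISTA on f(x) = 8*x^2 + 7*x + 1.67*|x|
L = 16, alpha = 0.0425
Iteration 1: beta = 0.0, y = -3.305 + 0.0*(-3.305 + 3.305) = -3.305
  grad(y) = -45.88, v = y - alpha*grad = -1.3551
  prox(v) = soft_thresh(-1.3551, 0.071) = -1.2841
Iteration 2: beta = 0.3333, y = -1.2841 + 0.3333*(-1.2841 + 3.305) = -0.6105
  grad(y) = -2.768, v = y - alpha*grad = -0.4929
  prox(v) = soft_thresh(-0.4929, 0.071) = -0.4219
Iteration 3: beta = 0.5, y = -0.4219 + 0.5*(-0.4219 + 1.2841) = 0.0092
  grad(y) = 7.1478, v = y - alpha*grad = -0.2945
  prox(v) = soft_thresh(-0.2945, 0.071) = -0.2236
f(x_3) = 8*(-0.2236)^2 + 7*(-0.2236) + 1.67*|-0.2236| = -0.7918


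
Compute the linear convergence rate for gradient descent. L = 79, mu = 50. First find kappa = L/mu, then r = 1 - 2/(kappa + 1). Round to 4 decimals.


Step 1: Compute the condition number.
kappa = L/mu = 79/50 = 1.58
Step 2: Compute the convergence rate.
r = 1 - 2/(kappa + 1) = 1 - 2*mu/(L + mu) = (L - mu)/(L + mu) = 29/129 = 0.2248


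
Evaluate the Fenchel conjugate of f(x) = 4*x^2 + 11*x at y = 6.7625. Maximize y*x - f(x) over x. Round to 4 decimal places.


f*(y) = sup_x {y*x - a*x^2 - b*x} = sup_x {(y-b)*x - a*x^2}
FOC: (y - b) - 2a*x = 0 => x* = (y - b)/(2a)
x* = (6.7625 - 11)/(2*4) = -0.5297
f*(6.7625) = (y-b)^2/(4a) = (6.7625 - 11)^2/(4*4)
= 17.9564/16 = 1.1223


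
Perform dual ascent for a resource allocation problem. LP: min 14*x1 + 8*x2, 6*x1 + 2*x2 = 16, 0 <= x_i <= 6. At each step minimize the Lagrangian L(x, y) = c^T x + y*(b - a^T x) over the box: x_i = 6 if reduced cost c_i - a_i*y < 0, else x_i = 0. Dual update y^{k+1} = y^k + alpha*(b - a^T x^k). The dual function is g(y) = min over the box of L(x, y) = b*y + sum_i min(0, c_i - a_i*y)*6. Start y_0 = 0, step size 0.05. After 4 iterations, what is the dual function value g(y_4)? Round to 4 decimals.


Dual ascent for LP: min 14*x1 + 8*x2, 6*x1 + 2*x2 = 16, 0 <= x_i <= 6
Step 1: y^k = 0.0, reduced costs: (14.0, 8.0)
  x^k = (0.0, 0.0), subgradient = b - a^T x = 16.0
  y^{k+1} = 0.0 + 0.05*16.0 = 0.8
Step 2: y^k = 0.8, reduced costs: (9.2, 6.4)
  x^k = (0.0, 0.0), subgradient = b - a^T x = 16.0
  y^{k+1} = 0.8 + 0.05*16.0 = 1.6
Step 3: y^k = 1.6, reduced costs: (4.4, 4.8)
  x^k = (0.0, 0.0), subgradient = b - a^T x = 16.0
  y^{k+1} = 1.6 + 0.05*16.0 = 2.4
Step 4: y^k = 2.4, reduced costs: (-0.4, 3.2)
  x^k = (6.0, 0.0), subgradient = b - a^T x = -20.0
  y^{k+1} = 2.4 + 0.05*-20.0 = 1.4
Dual objective at y_4 = 1.4: reduced costs (5.6, 5.2), box minimizer x = (0.0, 0.0)
g(y_4) = b*y + (c1 - a1*y)*x1 + (c2 - a2*y)*x2 = 16*1.4 + 5.6*0.0 + 5.2*0.0 = 22.4 + 0.0 + 0.0 = 22.4


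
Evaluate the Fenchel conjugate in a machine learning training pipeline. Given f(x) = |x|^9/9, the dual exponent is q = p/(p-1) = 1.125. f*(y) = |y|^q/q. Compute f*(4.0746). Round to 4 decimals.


The conjugate exponent q satisfies 1/p + 1/q = 1.
p = 9, so q = 9/(9 - 1) = 1.125
|y|^q = 4.0746^1.125 = 4.8567
f*(4.0746) = 4.8567 / 1.125 = 4.3171


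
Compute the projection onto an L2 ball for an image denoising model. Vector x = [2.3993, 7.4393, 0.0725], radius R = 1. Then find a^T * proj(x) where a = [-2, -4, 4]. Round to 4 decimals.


Step 1: Compute ||x|| (intermediates to 6 decimals).
||x|| = sqrt(2.3993^2 + 7.4393^2 + 0.0725^2) = 7.816974
Step 2: Project.
Since ||x|| > R, scale = R/||x|| = 1/7.816974 = 0.127927, proj(x) = scale * x
proj(x) = [0.306935, 0.951687, 0.009275]
Step 3: Dot product.
a^T * proj(x) = -2*0.306935 - 4*0.951687 + 4*0.009275 = -4.3835


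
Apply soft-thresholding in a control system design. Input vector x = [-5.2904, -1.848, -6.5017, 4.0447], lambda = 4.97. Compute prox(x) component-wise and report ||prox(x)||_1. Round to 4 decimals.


Soft-thresholding with lambda = 4.97:
prox(-5.2904) = sign(-5.2904)*max(|-5.2904| - 4.97, 0) = -0.3204
prox(-1.848) = sign(-1.848)*max(|-1.848| - 4.97, 0) = 0.0
prox(-6.5017) = sign(-6.5017)*max(|-6.5017| - 4.97, 0) = -1.5317
prox(4.0447) = sign(4.0447)*max(|4.0447| - 4.97, 0) = 0.0
prox(x) = [-0.3204, 0.0, -1.5317, 0.0]
||prox(x)||_1 = 0.3204 + 0.0 + 1.5317 + 0.0 = 1.8521


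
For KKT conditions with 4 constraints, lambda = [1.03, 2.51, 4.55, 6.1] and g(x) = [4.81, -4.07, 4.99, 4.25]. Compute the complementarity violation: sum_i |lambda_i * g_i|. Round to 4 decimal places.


KKT complementary slackness check:
lambda_1 * g_1 = 1.03 * 4.81 = 4.9543
lambda_2 * g_2 = 2.51 * -4.07 = -10.2157
lambda_3 * g_3 = 4.55 * 4.99 = 22.7045
lambda_4 * g_4 = 6.1 * 4.25 = 25.925
Total violation = 4.9543 + 10.2157 + 22.7045 + 25.925 = 63.7995


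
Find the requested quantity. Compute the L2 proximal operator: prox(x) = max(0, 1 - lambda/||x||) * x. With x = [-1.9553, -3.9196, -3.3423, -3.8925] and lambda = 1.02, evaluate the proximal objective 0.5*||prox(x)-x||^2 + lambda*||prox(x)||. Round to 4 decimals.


Step 1: Compute ||x||.
||x|| = 6.746
Step 2: Compute scaling factor.
scale = max(0, 1 - 1.02/6.746) = 0.8488
Step 3: prox(x) = [-1.6597, -3.327, -2.8369, -3.304]
||prox(x)|| = 5.726
Step 4: Proximal objective.
0.5*||prox-x||^2 = 0.5202
lambda*||prox|| = 5.8405
Total = 6.3608


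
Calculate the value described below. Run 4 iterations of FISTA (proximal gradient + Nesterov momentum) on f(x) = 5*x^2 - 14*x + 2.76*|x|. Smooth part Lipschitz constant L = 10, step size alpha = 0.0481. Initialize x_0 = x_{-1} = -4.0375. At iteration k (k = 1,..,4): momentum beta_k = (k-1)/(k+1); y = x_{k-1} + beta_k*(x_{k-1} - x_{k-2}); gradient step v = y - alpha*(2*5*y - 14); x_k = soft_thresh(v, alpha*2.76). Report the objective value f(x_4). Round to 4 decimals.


FISTA on f(x) = 5*x^2 - 14*x + 2.76*|x|
L = 10, alpha = 0.0481
Iteration 1: beta = 0.0, y = -4.0375 + 0.0*(-4.0375 + 4.0375) = -4.0375
  grad(y) = -54.375, v = y - alpha*grad = -1.4221
  prox(v) = soft_thresh(-1.4221, 0.1328) = -1.2893
Iteration 2: beta = 0.3333, y = -1.2893 + 0.3333*(-1.2893 + 4.0375) = -0.3732
  grad(y) = -17.7324, v = y - alpha*grad = 0.4797
  prox(v) = soft_thresh(0.4797, 0.1328) = 0.3469
Iteration 3: beta = 0.5, y = 0.3469 + 0.5*(0.3469 + 1.2893) = 1.1651
  grad(y) = -2.3495, v = y - alpha*grad = 1.2781
  prox(v) = soft_thresh(1.2781, 0.1328) = 1.1453
Iteration 4: beta = 0.6, y = 1.1453 + 0.6*(1.1453 - 0.3469) = 1.6243
  grad(y) = 2.2433, v = y - alpha*grad = 1.5164
  prox(v) = soft_thresh(1.5164, 0.1328) = 1.3837
f(x_4) = 5*1.3837^2 - 14*1.3837 + 2.76*|1.3837| = -5.9797


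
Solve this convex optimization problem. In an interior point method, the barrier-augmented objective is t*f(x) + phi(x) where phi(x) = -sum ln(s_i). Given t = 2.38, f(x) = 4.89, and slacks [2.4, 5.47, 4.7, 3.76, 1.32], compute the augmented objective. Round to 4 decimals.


Step 1: Compute log-barrier.
ln values: [0.8755, 1.6993, 1.5476, 1.3244, 0.2776]
phi = -(0.8755 + 1.6993 + 1.5476 + 1.3244 + 0.2776) = -5.7244
Step 2: Compute augmented objective.
t*f(x) = 2.38*4.89 = 11.6382
Total = 11.6382 - 5.7244 = 5.9138


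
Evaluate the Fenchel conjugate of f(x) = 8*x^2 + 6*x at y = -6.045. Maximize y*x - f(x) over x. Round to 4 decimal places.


f*(y) = sup_x {y*x - a*x^2 - b*x} = sup_x {(y-b)*x - a*x^2}
FOC: (y - b) - 2a*x = 0 => x* = (y - b)/(2a)
x* = (-6.045 - 6)/(2*8) = -0.7528
f*(-6.045) = (y-b)^2/(4a) = (-6.045 - 6)^2/(4*8)
= 145.082/32 = 4.5338


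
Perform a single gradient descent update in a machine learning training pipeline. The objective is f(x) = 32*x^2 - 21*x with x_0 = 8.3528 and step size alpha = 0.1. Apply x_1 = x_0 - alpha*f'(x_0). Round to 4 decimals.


We compute the gradient at x_0 and apply the update.
f'(x) = 64*x - 21
f'(8.3528) = 64*8.3528 - 21 = 513.5792
x_1 = 8.3528 - 0.1*513.5792 = -43.0051


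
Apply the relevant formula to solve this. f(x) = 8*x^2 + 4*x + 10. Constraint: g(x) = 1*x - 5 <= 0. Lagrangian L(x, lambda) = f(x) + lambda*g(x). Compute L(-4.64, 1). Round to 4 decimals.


Step 1: Evaluate f(x).
f(-4.64) = 8*(-4.64)^2 + 4*(-4.64) + 10 = 163.6768
Step 2: Evaluate g(x).
g(-4.64) = 1*-4.64 - 5 = -9.64
Step 3: Compute Lagrangian.
L = 163.6768 + 1*-9.64 = 154.0368


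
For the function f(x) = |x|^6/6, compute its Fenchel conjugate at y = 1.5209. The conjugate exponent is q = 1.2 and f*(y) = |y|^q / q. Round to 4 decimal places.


The conjugate exponent q satisfies 1/p + 1/q = 1.
p = 6, so q = 6/(6 - 1) = 1.2
|y|^q = 1.5209^1.2 = 1.6539
f*(1.5209) = 1.6539 / 1.2 = 1.3783


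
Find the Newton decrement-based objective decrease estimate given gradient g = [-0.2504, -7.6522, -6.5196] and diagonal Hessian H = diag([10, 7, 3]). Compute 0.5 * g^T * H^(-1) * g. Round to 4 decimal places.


Step 1: H is diagonal, so H^(-1) * g = [-0.025, -1.0932, -2.1732].
Step 2: g^T H^(-1) g = sum_i g_i^2 / H_ii
  = (-0.2504)^2/10 + (-7.6522)^2/7 + (-6.5196)^2/3
  = 0.0063 + 8.3652 + 14.1684 = 22.5398
Step 3: Objective decrease = 0.5 * g^T H^(-1) g = 11.2699


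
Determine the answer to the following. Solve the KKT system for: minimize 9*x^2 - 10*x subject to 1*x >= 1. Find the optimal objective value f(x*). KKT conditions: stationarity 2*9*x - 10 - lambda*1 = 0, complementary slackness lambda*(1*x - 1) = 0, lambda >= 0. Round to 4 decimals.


Step 1: Try lambda = 0 (constraint inactive).
x_unc = 10/(2*9) = 0.5556
Check: 1*0.5556 = 0.5556 < 1 -- violated!
Step 2: Constraint must be active: 1*x = 1
x* = 1/1 = 1.0
lambda = (2*9*1.0 - 10)/1 = 8.0
Step 3: Compute optimal value.
f(x*) = 9*1.0^2 - 10*1.0 = -1.0


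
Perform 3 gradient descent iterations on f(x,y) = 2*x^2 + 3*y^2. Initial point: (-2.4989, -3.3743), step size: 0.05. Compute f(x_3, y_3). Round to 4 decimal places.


Gradient descent on f(x,y) = 2*x^2 + 3*y^2.
Starting point: (-2.4989, -3.3743), alpha = 0.05
Step 1: grad_x = 2*2*-2.4989 = -9.9956, grad_y = 2*3*-3.3743 = -20.2458
  x_1 = -2.4989 - 0.05*-9.9956 = -1.9991
  y_1 = -3.3743 - 0.05*-20.2458 = -2.362
Step 2: grad_x = 2*2*-1.9991 = -7.9965, grad_y = 2*3*-2.362 = -14.1721
  x_2 = -1.9991 - 0.05*-7.9965 = -1.5993
  y_2 = -2.362 - 0.05*-14.1721 = -1.6534
Step 3: grad_x = 2*2*-1.5993 = -6.3972, grad_y = 2*3*-1.6534 = -9.9204
  x_3 = -1.5993 - 0.05*-6.3972 = -1.2794
  y_3 = -1.6534 - 0.05*-9.9204 = -1.1574
f(-1.2794, -1.1574) = 2*(-1.2794)^2 + 3*(-1.1574)^2 = 7.2925


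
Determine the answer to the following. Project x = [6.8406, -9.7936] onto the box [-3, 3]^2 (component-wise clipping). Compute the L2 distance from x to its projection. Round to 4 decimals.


Project each component onto [-3, 3].
clip(6.8406) = 3.0, clip(-9.7936) = -3.0
Projection = [3.0, -3.0]
Squared diffs: [14.7502, 46.153]
Distance = sqrt(60.9032) = 7.8041


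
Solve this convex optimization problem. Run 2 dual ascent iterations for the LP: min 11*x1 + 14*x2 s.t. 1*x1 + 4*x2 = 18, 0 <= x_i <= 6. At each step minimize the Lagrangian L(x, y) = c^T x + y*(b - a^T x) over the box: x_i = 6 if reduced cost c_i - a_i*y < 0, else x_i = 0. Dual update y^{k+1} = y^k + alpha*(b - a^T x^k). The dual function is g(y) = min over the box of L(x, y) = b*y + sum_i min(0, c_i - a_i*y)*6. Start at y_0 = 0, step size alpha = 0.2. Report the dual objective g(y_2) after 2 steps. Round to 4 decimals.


Dual ascent for LP: min 11*x1 + 14*x2, 1*x1 + 4*x2 = 18, 0 <= x_i <= 6
Step 1: y^k = 0.0, reduced costs: (11.0, 14.0)
  x^k = (0.0, 0.0), subgradient = b - a^T x = 18.0
  y^{k+1} = 0.0 + 0.2*18.0 = 3.6
Step 2: y^k = 3.6, reduced costs: (7.4, -0.4)
  x^k = (0.0, 6.0), subgradient = b - a^T x = -6.0
  y^{k+1} = 3.6 + 0.2*-6.0 = 2.4
Dual objective at y_2 = 2.4: reduced costs (8.6, 4.4), box minimizer x = (0.0, 0.0)
g(y_2) = b*y + (c1 - a1*y)*x1 + (c2 - a2*y)*x2 = 18*2.4 + 8.6*0.0 + 4.4*0.0 = 43.2 + 0.0 + 0.0 = 43.2


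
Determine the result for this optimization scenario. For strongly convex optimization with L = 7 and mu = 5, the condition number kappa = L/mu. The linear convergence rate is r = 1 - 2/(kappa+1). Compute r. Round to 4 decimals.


Step 1: Compute the condition number.
kappa = L/mu = 7/5 = 1.4
Step 2: Compute the convergence rate.
r = 1 - 2/(kappa + 1) = 1 - 2*mu/(L + mu) = (L - mu)/(L + mu) = 2/12 = 0.1667


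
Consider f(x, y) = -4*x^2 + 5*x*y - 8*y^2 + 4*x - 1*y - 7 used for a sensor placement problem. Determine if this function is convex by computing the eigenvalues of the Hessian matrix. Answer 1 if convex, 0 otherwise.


The Hessian of f(x,y) = -4*x^2 + 5*x*y - 8*y^2 + 4*x - 1*y - 7 is:
H = [[-8, 5], [5, -16]]
Trace = -8 - 16 = -24
Determinant = -8*-16 - (5)^2 = 103
Discriminant = (-24)^2 - 4*103 = 164.0
Eigenvalues: lambda_1 = -18.4031, lambda_2 = -5.5969
The function is not convex.

0


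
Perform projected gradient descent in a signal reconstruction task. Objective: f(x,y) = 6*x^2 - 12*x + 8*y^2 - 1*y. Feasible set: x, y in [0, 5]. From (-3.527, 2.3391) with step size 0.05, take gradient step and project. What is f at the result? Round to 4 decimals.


Step 1: Compute gradient at (-3.527, 2.3391).
grad_x = 2*6*-3.527 - 12 = -54.324
grad_y = 2*8*2.3391 - 1 = 36.4256
Step 2: Gradient step.
x_raw = -3.527 - 0.05*-54.324 = -0.8108
y_raw = 2.3391 - 0.05*36.4256 = 0.5178
Step 3: Project onto [0, 5].
x_proj = clip(-0.8108) = 0.0
y_proj = clip(0.5178) = 0.5178
Step 4: Evaluate f.
f(0.0, 0.5178) = 1.6273


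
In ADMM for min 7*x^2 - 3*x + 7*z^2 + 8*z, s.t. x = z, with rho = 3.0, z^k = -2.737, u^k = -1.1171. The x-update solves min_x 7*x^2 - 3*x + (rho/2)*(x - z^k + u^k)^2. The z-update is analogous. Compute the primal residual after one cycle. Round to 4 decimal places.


ADMM iteration with rho = 3.0, z^k = -2.737, u^k = -1.1171
Step 1: x-update.
Minimize 7*x^2 - 3*x + (3.0/2)*(x + 2.737 - 1.1171)^2
FOC: (2*7 + 3.0)*x = 3 + 3.0*(-2.737 + 1.1171)
x^{k+1} = -0.1094
Step 2: z-update.
Minimize 7*z^2 + 8*z + (3.0/2)*(-0.1094 - z - 1.1171)^2
FOC: (2*7 + 3.0)*z = -8 + 3.0*(-0.1094 - 1.1171)
z^{k+1} = -0.687
Step 3: u-update.
u^{k+1} = -1.1171 - 0.1094 + 0.687 = -0.5395
Step 4: Primal residual = |-0.1094 + 0.687| = 0.5776


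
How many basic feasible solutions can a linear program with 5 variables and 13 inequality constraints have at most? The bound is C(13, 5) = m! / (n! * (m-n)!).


Each vertex corresponds to some choice of n active constraints out of m, so the number of vertices is at most C(m, n) = m! / (n!(m-n)!).
m = 13, n = 5
Numerator: 13 * 12 * 11 * 10 * 9
Denominator: 5! = 120
C(13, 5) = 1287


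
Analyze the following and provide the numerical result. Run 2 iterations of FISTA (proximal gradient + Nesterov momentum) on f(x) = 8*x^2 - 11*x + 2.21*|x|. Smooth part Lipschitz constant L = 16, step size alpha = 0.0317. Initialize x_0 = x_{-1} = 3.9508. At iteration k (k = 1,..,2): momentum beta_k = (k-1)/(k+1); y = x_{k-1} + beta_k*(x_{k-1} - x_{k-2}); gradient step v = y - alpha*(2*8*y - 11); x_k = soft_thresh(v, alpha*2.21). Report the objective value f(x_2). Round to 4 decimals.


FISTA on f(x) = 8*x^2 - 11*x + 2.21*|x|
L = 16, alpha = 0.0317
Iteration 1: beta = 0.0, y = 3.9508 + 0.0*(3.9508 - 3.9508) = 3.9508
  grad(y) = 52.2128, v = y - alpha*grad = 2.2957
  prox(v) = soft_thresh(2.2957, 0.0701) = 2.2256
Iteration 2: beta = 0.3333, y = 2.2256 + 0.3333*(2.2256 - 3.9508) = 1.6505
  grad(y) = 15.4085, v = y - alpha*grad = 1.1621
  prox(v) = soft_thresh(1.1621, 0.0701) = 1.092
f(x_2) = 8*1.092^2 - 11*1.092 + 2.21*|1.092| = -0.0588


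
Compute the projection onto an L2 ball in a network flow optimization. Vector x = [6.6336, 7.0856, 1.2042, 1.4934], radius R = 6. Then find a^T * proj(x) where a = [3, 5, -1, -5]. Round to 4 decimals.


Step 1: Compute ||x|| (intermediates to 6 decimals).
||x|| = sqrt(6.6336^2 + 7.0856^2 + 1.2042^2 + 1.4934^2) = 9.893974
Step 2: Project.
Since ||x|| > R, scale = R/||x|| = 6/9.893974 = 0.60643, proj(x) = scale * x
proj(x) = [4.022814, 4.29692, 0.730263, 0.905643]
Step 3: Dot product.
a^T * proj(x) = 3*4.022814 + 5*4.29692 - 1*0.730263 - 5*0.905643 = 28.2946


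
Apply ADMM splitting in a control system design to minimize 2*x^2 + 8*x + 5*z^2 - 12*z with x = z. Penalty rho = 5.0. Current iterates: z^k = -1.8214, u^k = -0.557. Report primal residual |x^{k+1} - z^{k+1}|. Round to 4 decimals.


ADMM iteration with rho = 5.0, z^k = -1.8214, u^k = -0.557
Step 1: x-update.
Minimize 2*x^2 + 8*x + (5.0/2)*(x + 1.8214 - 0.557)^2
FOC: (2*2 + 5.0)*x = -8 + 5.0*(-1.8214 + 0.557)
x^{k+1} = -1.5913
Step 2: z-update.
Minimize 5*z^2 - 12*z + (5.0/2)*(-1.5913 - z - 0.557)^2
FOC: (2*5 + 5.0)*z = 12 + 5.0*(-1.5913 - 0.557)
z^{k+1} = 0.0839
Step 3: u-update.
u^{k+1} = -0.557 - 1.5913 - 0.0839 = -2.2322
Step 4: Primal residual = |-1.5913 - 0.0839| = 1.6752


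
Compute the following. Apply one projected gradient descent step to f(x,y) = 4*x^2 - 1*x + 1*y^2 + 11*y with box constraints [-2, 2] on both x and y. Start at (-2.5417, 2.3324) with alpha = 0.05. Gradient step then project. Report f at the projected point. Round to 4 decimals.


Step 1: Compute gradient at (-2.5417, 2.3324).
grad_x = 2*4*-2.5417 - 1 = -21.3336
grad_y = 2*1*2.3324 + 11 = 15.6648
Step 2: Gradient step.
x_raw = -2.5417 - 0.05*-21.3336 = -1.475
y_raw = 2.3324 - 0.05*15.6648 = 1.5492
Step 3: Project onto [-2, 2].
x_proj = clip(-1.475) = -1.475
y_proj = clip(1.5492) = 1.5492
Step 4: Evaluate f.
f(-1.475, 1.5492) = 29.6184


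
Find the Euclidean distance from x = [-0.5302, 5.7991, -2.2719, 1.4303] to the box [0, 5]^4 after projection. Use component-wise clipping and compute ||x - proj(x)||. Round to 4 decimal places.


Project each component onto [0, 5].
clip(-0.5302) = 0.0, clip(5.7991) = 5.0, clip(-2.2719) = 0.0, clip(1.4303) = 1.4303
Projection = [0.0, 5.0, 0.0, 1.4303]
Squared diffs: [0.2811, 0.6386, 5.1615, 0.0]
Distance = sqrt(6.0812) = 2.466
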